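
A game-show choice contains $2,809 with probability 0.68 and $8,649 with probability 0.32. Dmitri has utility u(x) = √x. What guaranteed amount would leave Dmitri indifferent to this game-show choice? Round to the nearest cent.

E[u] = 0.68·√2809 + 0.32·√8649 = 0.68·53 + 0.32·93 = 65.8
CE = (65.8)² = 4329.64

$4,329.64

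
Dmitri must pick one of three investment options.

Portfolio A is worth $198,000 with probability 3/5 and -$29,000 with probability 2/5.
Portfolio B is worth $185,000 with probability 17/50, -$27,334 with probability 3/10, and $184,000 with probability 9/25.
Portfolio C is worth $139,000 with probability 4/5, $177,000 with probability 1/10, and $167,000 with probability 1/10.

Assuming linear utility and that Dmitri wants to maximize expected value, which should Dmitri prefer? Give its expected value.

Portfolio C ($145,600)

Portfolio A = 3/5 × 198000 + 2/5 × (-29000) = 118800 − 11600 = 107200
Portfolio B = 17/50 × 185000 + 3/10 × (-27334) + 9/25 × 184000 = 62900 − 8200.2 + 66240 = 120939.8
Portfolio C = 4/5 × 139000 + 1/10 × 177000 + 1/10 × 167000 = 111200 + 17700 + 16700 = 145600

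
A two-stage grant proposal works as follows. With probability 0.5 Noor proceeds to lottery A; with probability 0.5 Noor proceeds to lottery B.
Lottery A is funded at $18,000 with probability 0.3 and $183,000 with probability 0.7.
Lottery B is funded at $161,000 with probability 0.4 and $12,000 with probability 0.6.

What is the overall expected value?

EV(A) = 0.3 × 18000 + 0.7 × 183000 = 5400 + 128100 = 133500
EV(B) = 0.4 × 161000 + 0.6 × 12000 = 64400 + 7200 = 71600
Overall = 0.5 × 133500 + 0.5 × 71600 = 66750 + 35800 = 102550

$102,550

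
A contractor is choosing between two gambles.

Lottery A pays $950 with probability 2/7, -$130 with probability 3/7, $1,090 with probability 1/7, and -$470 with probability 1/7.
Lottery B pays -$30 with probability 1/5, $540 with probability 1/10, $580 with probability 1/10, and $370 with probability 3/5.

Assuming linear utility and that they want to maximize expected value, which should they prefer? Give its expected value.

Lottery B ($328)

Lottery A = 2/7 × 950 + 3/7 × (-130) + 1/7 × 1090 + 1/7 × (-470) = 271.4286 − 55.7143 + 155.7143 − 67.1429 = 304.2857
Lottery B = 1/5 × (-30) + 1/10 × 540 + 1/10 × 580 + 3/5 × 370 = -6 + 54 + 58 + 222 = 328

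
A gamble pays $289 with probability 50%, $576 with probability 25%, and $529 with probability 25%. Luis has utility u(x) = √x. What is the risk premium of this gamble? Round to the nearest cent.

E[u] = 0.5·√289 + 0.25·√576 + 0.25·√529 = 0.5·17 + 0.25·24 + 0.25·23 = 20.25
CE = (20.25)² = 410.0625
Risk premium = EV − CE = 420.75 − 410.0625 = 10.6875

$10.69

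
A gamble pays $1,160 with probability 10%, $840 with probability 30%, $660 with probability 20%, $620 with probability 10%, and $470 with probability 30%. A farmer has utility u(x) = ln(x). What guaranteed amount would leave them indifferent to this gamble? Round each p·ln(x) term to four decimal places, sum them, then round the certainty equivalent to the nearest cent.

$673.71

E[u] = 0.1·ln(1160) + 0.3·ln(840) + 0.2·ln(660) + 0.1·ln(620) + 0.3·ln(470) = 0.7056 + 2.0200 + 1.2984 + 0.6430 + 1.8458 = 6.5128
CE = e^6.5128 ≈ 673.71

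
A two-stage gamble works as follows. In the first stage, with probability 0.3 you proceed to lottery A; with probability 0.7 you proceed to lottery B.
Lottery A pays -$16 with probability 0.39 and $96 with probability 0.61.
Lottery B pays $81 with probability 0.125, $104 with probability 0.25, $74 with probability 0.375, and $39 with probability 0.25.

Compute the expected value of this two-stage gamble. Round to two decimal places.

$67.23

EV(A) = 0.39 × (-16) + 0.61 × 96 = -6.24 + 58.56 = 52.32
EV(B) = 0.125 × 81 + 0.25 × 104 + 0.375 × 74 + 0.25 × 39 = 10.125 + 26 + 27.75 + 9.75 = 73.625
Overall = 0.3 × 52.32 + 0.7 × 73.625 = 15.696 + 51.5375 = 67.2335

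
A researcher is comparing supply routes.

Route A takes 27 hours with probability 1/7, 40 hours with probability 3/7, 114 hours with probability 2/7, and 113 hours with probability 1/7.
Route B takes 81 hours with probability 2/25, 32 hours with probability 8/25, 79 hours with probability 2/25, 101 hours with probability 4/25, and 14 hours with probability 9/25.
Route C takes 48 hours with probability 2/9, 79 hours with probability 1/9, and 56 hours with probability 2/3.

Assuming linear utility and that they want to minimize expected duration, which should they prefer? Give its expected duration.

Route B (44.24 hours)

Route A = 1/7 × 27 + 3/7 × 40 + 2/7 × 114 + 1/7 × 113 = 3.8571 + 17.1429 + 32.5714 + 16.1429 = 69.7143
Route B = 2/25 × 81 + 8/25 × 32 + 2/25 × 79 + 4/25 × 101 + 9/25 × 14 = 6.48 + 10.24 + 6.32 + 16.16 + 5.04 = 44.24
Route C = 2/9 × 48 + 1/9 × 79 + 2/3 × 56 = 10.6667 + 8.7778 + 37.3333 = 56.7778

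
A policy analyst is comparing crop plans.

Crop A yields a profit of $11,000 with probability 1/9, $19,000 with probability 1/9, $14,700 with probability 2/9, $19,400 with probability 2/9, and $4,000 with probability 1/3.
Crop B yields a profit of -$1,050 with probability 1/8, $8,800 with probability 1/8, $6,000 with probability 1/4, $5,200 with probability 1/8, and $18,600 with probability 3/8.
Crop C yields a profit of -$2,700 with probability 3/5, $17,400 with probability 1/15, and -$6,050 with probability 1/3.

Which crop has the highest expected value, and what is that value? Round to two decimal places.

Crop A = 1/9 × 11000 + 1/9 × 19000 + 2/9 × 14700 + 2/9 × 19400 + 1/3 × 4000 = 1222.2222 + 2111.1111 + 3266.6667 + 4311.1111 + 1333.3333 = 12244.4444
Crop B = 1/8 × (-1050) + 1/8 × 8800 + 1/4 × 6000 + 1/8 × 5200 + 3/8 × 18600 = -131.25 + 1100 + 1500 + 650 + 6975 = 10093.75
Crop C = 3/5 × (-2700) + 1/15 × 17400 + 1/3 × (-6050) = -1620 + 1160 − 2016.6667 = -2476.6667

Crop A ($12,244.44)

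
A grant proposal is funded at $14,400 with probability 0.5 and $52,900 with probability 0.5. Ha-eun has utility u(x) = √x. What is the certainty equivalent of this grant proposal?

$30,625

E[u] = 0.5·√14400 + 0.5·√52900 = 0.5·120 + 0.5·230 = 175
CE = (175)² = 30625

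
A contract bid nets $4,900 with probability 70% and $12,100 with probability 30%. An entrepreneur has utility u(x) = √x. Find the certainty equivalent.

$6,724

E[u] = 0.7·√4900 + 0.3·√12100 = 0.7·70 + 0.3·110 = 82
CE = (82)² = 6724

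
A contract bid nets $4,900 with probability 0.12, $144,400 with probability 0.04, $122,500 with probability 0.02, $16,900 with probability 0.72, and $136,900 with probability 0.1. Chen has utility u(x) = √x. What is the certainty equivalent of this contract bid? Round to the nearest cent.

E[u] = 0.12·√4900 + 0.04·√144400 + 0.02·√122500 + 0.72·√16900 + 0.1·√136900 = 0.12·70 + 0.04·380 + 0.02·350 + 0.72·130 + 0.1·370 = 161.2
CE = (161.2)² = 25985.44

$25,985.44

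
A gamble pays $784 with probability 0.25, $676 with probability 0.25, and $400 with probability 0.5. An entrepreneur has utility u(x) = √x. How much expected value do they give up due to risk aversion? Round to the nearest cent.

$12.75

E[u] = 0.25·√784 + 0.25·√676 + 0.5·√400 = 0.25·28 + 0.25·26 + 0.5·20 = 23.5
CE = (23.5)² = 552.25
Risk premium = EV − CE = 565 − 552.25 = 12.75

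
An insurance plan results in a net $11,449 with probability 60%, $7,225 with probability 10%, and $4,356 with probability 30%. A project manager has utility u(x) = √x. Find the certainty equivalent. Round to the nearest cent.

$8,556.25

E[u] = 0.6·√11449 + 0.1·√7225 + 0.3·√4356 = 0.6·107 + 0.1·85 + 0.3·66 = 92.5
CE = (92.5)² = 8556.25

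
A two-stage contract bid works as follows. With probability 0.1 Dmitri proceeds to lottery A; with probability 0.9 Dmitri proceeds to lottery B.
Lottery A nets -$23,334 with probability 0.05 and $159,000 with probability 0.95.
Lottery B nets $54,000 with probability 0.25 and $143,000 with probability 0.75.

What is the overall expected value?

EV(A) = 0.05 × (-23334) + 0.95 × 159000 = -1166.7 + 151050 = 149883.3
EV(B) = 0.25 × 54000 + 0.75 × 143000 = 13500 + 107250 = 120750
Overall = 0.1 × 149883.3 + 0.9 × 120750 = 14988.33 + 108675 = 123663.33

$123,663.33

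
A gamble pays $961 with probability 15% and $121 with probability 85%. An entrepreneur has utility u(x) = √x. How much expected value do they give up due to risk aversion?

$51

E[u] = 0.15·√961 + 0.85·√121 = 0.15·31 + 0.85·11 = 14
CE = (14)² = 196
Risk premium = EV − CE = 247 − 196 = 51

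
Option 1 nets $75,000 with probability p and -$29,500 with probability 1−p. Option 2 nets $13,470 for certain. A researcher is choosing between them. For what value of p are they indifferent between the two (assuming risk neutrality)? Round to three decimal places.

p·75000 + (1−p)·(-29500) = 13470
104500p − 29500 = 13470
p = (13470 + 29500) / 104500

p = 0.411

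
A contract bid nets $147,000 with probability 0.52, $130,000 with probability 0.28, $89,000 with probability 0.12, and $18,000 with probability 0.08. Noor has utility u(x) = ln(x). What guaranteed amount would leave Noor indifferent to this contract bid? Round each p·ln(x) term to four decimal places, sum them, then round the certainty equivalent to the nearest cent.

$113,062.95

E[u] = 0.52·ln(147000) + 0.28·ln(130000) + 0.12·ln(89000) + 0.08·ln(18000) = 6.1871 + 3.2971 + 1.3676 + 0.7839 = 11.6357
CE = e^11.6357 ≈ 113062.95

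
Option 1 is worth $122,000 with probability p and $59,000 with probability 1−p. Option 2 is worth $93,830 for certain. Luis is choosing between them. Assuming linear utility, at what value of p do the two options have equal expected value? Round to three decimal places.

p·122000 + (1−p)·59000 = 93830
63000p + 59000 = 93830
p = (93830 − 59000) / 63000

p = 0.553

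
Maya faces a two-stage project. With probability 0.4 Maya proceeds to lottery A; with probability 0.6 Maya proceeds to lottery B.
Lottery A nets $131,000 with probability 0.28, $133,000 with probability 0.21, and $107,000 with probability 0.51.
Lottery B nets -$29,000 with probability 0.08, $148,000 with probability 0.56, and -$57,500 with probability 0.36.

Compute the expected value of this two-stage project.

EV(A) = 0.28 × 131000 + 0.21 × 133000 + 0.51 × 107000 = 36680 + 27930 + 54570 = 119180
EV(B) = 0.08 × (-29000) + 0.56 × 148000 + 0.36 × (-57500) = -2320 + 82880 − 20700 = 59860
Overall = 0.4 × 119180 + 0.6 × 59860 = 47672 + 35916 = 83588

$83,588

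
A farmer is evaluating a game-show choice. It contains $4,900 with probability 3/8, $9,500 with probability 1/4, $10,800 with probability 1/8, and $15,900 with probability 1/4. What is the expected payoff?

EV = 3/8 × 4900 + 1/4 × 9500 + 1/8 × 10800 + 1/4 × 15900 = 1837.5 + 2375 + 1350 + 3975 = 9537.5

$9,537.50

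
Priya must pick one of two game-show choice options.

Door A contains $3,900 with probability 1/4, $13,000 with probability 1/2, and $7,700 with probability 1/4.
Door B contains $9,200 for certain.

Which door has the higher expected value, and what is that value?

Door A ($9,400)

Door A = 1/4 × 3900 + 1/2 × 13000 + 1/4 × 7700 = 975 + 6500 + 1925 = 9400
Door B: 9200 (certain)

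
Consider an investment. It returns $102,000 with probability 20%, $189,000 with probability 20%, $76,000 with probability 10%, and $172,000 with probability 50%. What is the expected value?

$151,800

EV = 0.2 × 102000 + 0.2 × 189000 + 0.1 × 76000 + 0.5 × 172000 = 20400 + 37800 + 7600 + 86000 = 151800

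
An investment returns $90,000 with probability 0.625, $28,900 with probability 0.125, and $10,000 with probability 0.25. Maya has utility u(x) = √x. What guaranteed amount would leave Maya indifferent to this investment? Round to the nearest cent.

E[u] = 0.625·√90000 + 0.125·√28900 + 0.25·√10000 = 0.625·300 + 0.125·170 + 0.25·100 = 233.75
CE = (233.75)² = 54639.0625

$54,639.06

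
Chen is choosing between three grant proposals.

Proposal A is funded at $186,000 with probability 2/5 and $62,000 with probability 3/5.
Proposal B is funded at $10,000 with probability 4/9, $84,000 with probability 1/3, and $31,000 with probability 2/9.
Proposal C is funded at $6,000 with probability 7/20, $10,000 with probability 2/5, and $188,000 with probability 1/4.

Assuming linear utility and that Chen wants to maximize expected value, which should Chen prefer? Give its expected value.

Proposal A = 2/5 × 186000 + 3/5 × 62000 = 74400 + 37200 = 111600
Proposal B = 4/9 × 10000 + 1/3 × 84000 + 2/9 × 31000 = 4444.4444 + 28000 + 6888.8889 = 39333.3333
Proposal C = 7/20 × 6000 + 2/5 × 10000 + 1/4 × 188000 = 2100 + 4000 + 47000 = 53100

Proposal A ($111,600)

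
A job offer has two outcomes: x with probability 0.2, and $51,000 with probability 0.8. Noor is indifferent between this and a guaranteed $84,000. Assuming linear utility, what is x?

0.2·x + 0.8·51000 = 84000
0.2·x = 84000 − 40800 = 43200
x = 43200 / 0.2 = 216000

x = $216,000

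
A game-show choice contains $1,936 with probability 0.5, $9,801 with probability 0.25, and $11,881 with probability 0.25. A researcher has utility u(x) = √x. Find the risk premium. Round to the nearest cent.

E[u] = 0.5·√1936 + 0.25·√9801 + 0.25·√11881 = 0.5·44 + 0.25·99 + 0.25·109 = 74
CE = (74)² = 5476
Risk premium = EV − CE = 6388.5 − 5476 = 912.5

$912.50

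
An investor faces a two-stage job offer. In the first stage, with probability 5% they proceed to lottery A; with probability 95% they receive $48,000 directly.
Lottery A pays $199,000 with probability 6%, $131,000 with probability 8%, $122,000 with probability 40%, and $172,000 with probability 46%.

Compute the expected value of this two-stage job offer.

EV(A) = 0.06 × 199000 + 0.08 × 131000 + 0.4 × 122000 + 0.46 × 172000 = 11940 + 10480 + 48800 + 79120 = 150340
Branch B: 48000 (certain)
Overall = 0.05 × 150340 + 0.95 × 48000 = 7517 + 45600 = 53117

$53,117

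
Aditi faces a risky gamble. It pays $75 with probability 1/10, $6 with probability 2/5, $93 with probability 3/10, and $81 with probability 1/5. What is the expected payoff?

$54

EV = 1/10 × 75 + 2/5 × 6 + 3/10 × 93 + 1/5 × 81 = 7.5 + 2.4 + 27.9 + 16.2 = 54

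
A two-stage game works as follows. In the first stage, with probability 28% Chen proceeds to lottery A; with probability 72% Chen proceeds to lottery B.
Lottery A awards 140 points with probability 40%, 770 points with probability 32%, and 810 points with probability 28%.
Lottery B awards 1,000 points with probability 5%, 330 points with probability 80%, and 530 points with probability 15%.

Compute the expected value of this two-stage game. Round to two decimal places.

EV(A) = 0.4 × 140 + 0.32 × 770 + 0.28 × 810 = 56 + 246.4 + 226.8 = 529.2
EV(B) = 0.05 × 1000 + 0.8 × 330 + 0.15 × 530 = 50 + 264 + 79.5 = 393.5
Overall = 0.28 × 529.2 + 0.72 × 393.5 = 148.176 + 283.32 = 431.496

431.50 points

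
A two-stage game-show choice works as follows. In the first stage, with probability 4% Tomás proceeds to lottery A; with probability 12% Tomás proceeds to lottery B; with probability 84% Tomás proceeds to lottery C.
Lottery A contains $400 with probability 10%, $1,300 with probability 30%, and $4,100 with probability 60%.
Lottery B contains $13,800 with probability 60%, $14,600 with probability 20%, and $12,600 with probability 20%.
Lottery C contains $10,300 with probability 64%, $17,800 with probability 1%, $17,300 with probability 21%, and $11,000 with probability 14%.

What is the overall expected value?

$11,794.12

EV(A) = 0.1 × 400 + 0.3 × 1300 + 0.6 × 4100 = 40 + 390 + 2460 = 2890
EV(B) = 0.6 × 13800 + 0.2 × 14600 + 0.2 × 12600 = 8280 + 2920 + 2520 = 13720
EV(C) = 0.64 × 10300 + 0.01 × 17800 + 0.21 × 17300 + 0.14 × 11000 = 6592 + 178 + 3633 + 1540 = 11943
Overall = 0.04 × 2890 + 0.12 × 13720 + 0.84 × 11943 = 115.6 + 1646.4 + 10032.12 = 11794.12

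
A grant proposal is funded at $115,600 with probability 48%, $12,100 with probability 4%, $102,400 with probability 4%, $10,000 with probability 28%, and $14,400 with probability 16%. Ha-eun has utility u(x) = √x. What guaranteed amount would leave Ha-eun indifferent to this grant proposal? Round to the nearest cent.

$51,801.76

E[u] = 0.48·√115600 + 0.04·√12100 + 0.04·√102400 + 0.28·√10000 + 0.16·√14400 = 0.48·340 + 0.04·110 + 0.04·320 + 0.28·100 + 0.16·120 = 227.6
CE = (227.6)² = 51801.76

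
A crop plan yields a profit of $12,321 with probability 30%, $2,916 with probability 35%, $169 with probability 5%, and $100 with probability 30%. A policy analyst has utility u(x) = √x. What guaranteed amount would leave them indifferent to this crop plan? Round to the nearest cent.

E[u] = 0.3·√12321 + 0.35·√2916 + 0.05·√169 + 0.3·√100 = 0.3·111 + 0.35·54 + 0.05·13 + 0.3·10 = 55.85
CE = (55.85)² = 3119.2225

$3,119.22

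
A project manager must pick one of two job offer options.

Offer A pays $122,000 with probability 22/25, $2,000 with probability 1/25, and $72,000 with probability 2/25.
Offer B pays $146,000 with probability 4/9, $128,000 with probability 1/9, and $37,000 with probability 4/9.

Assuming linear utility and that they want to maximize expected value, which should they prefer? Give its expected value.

Offer A = 22/25 × 122000 + 1/25 × 2000 + 2/25 × 72000 = 107360 + 80 + 5760 = 113200
Offer B = 4/9 × 146000 + 1/9 × 128000 + 4/9 × 37000 = 64888.8889 + 14222.2222 + 16444.4444 = 95555.5556

Offer A ($113,200)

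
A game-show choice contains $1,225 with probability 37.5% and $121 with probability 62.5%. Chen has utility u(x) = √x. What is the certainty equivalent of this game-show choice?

$400

E[u] = 0.375·√1225 + 0.625·√121 = 0.375·35 + 0.625·11 = 20
CE = (20)² = 400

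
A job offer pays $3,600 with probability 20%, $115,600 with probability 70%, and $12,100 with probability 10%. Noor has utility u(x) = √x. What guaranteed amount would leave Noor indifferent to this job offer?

$68,121

E[u] = 0.2·√3600 + 0.7·√115600 + 0.1·√12100 = 0.2·60 + 0.7·340 + 0.1·110 = 261
CE = (261)² = 68121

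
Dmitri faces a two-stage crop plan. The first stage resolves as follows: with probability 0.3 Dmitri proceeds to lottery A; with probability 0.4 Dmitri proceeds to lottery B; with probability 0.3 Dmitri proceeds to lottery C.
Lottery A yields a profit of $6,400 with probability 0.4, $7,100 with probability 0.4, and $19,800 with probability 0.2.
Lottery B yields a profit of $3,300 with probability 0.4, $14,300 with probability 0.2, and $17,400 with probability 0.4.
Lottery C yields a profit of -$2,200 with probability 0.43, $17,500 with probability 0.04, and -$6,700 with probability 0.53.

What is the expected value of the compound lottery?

EV(A) = 0.4 × 6400 + 0.4 × 7100 + 0.2 × 19800 = 2560 + 2840 + 3960 = 9360
EV(B) = 0.4 × 3300 + 0.2 × 14300 + 0.4 × 17400 = 1320 + 2860 + 6960 = 11140
EV(C) = 0.43 × (-2200) + 0.04 × 17500 + 0.53 × (-6700) = -946 + 700 − 3551 = -3797
Overall = 0.3 × 9360 + 0.4 × 11140 + 0.3 × (-3797) = 2808 + 4456 − 1139.1 = 6124.9

$6,124.90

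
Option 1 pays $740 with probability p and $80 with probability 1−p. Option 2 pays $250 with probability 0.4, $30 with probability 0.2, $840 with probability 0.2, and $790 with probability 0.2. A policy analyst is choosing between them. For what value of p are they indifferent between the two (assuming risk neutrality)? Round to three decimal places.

EV(Option 2) = 0.4 × 250 + 0.2 × 30 + 0.2 × 840 + 0.2 × 790 = 100 + 6 + 168 + 158 = 432
p·740 + (1−p)·80 = 432
660p + 80 = 432
p = (432 − 80) / 660

p = 0.533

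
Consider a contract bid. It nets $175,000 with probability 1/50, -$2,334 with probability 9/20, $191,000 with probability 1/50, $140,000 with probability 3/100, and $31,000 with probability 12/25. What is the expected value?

EV = 1/50 × 175000 + 9/20 × (-2334) + 1/50 × 191000 + 3/100 × 140000 + 12/25 × 31000 = 3500 − 1050.3 + 3820 + 4200 + 14880 = 25349.7

$25,349.70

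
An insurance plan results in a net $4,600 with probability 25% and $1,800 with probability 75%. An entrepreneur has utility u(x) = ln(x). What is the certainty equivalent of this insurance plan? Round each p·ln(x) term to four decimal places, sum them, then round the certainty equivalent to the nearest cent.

$2,276.06

E[u] = 0.25·ln(4600) + 0.75·ln(1800) = 2.1085 + 5.6217 = 7.7302
CE = e^7.7302 ≈ 2276.06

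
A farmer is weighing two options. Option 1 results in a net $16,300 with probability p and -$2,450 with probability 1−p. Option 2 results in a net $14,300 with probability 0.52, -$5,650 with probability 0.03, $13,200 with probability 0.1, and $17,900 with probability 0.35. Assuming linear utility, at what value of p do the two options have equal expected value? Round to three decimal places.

EV(Option 2) = 0.52 × 14300 + 0.03 × (-5650) + 0.1 × 13200 + 0.35 × 17900 = 7436 − 169.5 + 1320 + 6265 = 14851.5
p·16300 + (1−p)·(-2450) = 14851.5
18750p − 2450 = 14851.5
p = (14851.5 + 2450) / 18750

p = 0.923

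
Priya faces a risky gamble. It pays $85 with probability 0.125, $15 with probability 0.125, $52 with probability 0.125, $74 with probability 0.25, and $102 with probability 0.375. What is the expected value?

EV = 0.125 × 85 + 0.125 × 15 + 0.125 × 52 + 0.25 × 74 + 0.375 × 102 = 10.625 + 1.875 + 6.5 + 18.5 + 38.25 = 75.75

$75.75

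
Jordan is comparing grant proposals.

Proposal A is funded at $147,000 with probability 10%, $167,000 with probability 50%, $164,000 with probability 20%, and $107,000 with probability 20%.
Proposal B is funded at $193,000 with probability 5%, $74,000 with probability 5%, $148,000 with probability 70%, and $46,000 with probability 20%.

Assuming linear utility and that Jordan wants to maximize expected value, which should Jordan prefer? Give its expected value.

Proposal A ($152,400)

Proposal A = 0.1 × 147000 + 0.5 × 167000 + 0.2 × 164000 + 0.2 × 107000 = 14700 + 83500 + 32800 + 21400 = 152400
Proposal B = 0.05 × 193000 + 0.05 × 74000 + 0.7 × 148000 + 0.2 × 46000 = 9650 + 3700 + 103600 + 9200 = 126150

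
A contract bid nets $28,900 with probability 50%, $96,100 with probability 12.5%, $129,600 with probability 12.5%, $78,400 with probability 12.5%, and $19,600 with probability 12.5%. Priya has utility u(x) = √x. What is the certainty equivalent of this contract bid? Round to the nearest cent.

E[u] = 0.5·√28900 + 0.125·√96100 + 0.125·√129600 + 0.125·√78400 + 0.125·√19600 = 0.5·170 + 0.125·310 + 0.125·360 + 0.125·280 + 0.125·140 = 221.25
CE = (221.25)² = 48951.5625

$48,951.56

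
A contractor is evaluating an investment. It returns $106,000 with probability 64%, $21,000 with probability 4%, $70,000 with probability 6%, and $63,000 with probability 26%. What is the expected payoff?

EV = 0.64 × 106000 + 0.04 × 21000 + 0.06 × 70000 + 0.26 × 63000 = 67840 + 840 + 4200 + 16380 = 89260

$89,260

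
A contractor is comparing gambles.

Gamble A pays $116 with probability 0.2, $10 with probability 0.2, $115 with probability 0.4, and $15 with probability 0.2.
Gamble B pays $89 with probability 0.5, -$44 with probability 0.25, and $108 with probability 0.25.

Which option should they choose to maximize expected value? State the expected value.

Gamble A = 0.2 × 116 + 0.2 × 10 + 0.4 × 115 + 0.2 × 15 = 23.2 + 2 + 46 + 3 = 74.2
Gamble B = 0.5 × 89 + 0.25 × (-44) + 0.25 × 108 = 44.5 − 11 + 27 = 60.5

Gamble A ($74.20)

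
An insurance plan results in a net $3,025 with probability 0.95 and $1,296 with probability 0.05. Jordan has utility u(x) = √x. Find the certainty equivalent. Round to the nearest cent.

E[u] = 0.95·√3025 + 0.05·√1296 = 0.95·55 + 0.05·36 = 54.05
CE = (54.05)² = 2921.4025

$2,921.40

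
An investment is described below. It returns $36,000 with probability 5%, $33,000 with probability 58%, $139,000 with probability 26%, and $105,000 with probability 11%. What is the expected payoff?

$68,630

EV = 0.05 × 36000 + 0.58 × 33000 + 0.26 × 139000 + 0.11 × 105000 = 1800 + 19140 + 36140 + 11550 = 68630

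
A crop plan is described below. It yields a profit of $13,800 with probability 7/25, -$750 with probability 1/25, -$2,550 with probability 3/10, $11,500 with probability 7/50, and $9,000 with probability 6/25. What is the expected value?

EV = 7/25 × 13800 + 1/25 × (-750) + 3/10 × (-2550) + 7/50 × 11500 + 6/25 × 9000 = 3864 − 30 − 765 + 1610 + 2160 = 6839

$6,839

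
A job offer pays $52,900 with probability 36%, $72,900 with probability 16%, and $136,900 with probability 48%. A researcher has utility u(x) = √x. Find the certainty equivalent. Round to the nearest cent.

$92,172.96

E[u] = 0.36·√52900 + 0.16·√72900 + 0.48·√136900 = 0.36·230 + 0.16·270 + 0.48·370 = 303.6
CE = (303.6)² = 92172.96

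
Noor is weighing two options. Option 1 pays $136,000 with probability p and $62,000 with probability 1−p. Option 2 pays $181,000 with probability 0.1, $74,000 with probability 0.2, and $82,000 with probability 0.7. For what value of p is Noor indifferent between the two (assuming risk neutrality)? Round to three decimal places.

p = 0.382

EV(Option 2) = 0.1 × 181000 + 0.2 × 74000 + 0.7 × 82000 = 18100 + 14800 + 57400 = 90300
p·136000 + (1−p)·62000 = 90300
74000p + 62000 = 90300
p = (90300 − 62000) / 74000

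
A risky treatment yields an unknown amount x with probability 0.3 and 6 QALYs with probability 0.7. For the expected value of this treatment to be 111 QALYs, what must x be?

x = 356 QALYs

0.3·x + 0.7·6 = 111
0.3·x = 111 − 4.2 = 106.8
x = 106.8 / 0.3 = 356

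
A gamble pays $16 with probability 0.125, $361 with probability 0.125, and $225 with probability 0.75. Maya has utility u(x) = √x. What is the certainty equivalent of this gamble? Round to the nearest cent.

E[u] = 0.125·√16 + 0.125·√361 + 0.75·√225 = 0.125·4 + 0.125·19 + 0.75·15 = 14.125
CE = (14.125)² = 199.515625

$199.52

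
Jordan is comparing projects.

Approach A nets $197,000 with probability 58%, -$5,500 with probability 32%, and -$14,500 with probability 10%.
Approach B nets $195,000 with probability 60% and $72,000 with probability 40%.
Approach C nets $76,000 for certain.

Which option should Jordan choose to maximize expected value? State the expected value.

Approach B ($145,800)

Approach A = 0.58 × 197000 + 0.32 × (-5500) + 0.1 × (-14500) = 114260 − 1760 − 1450 = 111050
Approach B = 0.6 × 195000 + 0.4 × 72000 = 117000 + 28800 = 145800
Approach C: 76000 (certain)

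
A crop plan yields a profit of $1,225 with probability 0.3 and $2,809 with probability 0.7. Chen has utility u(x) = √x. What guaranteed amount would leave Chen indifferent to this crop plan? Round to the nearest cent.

$2,265.76

E[u] = 0.3·√1225 + 0.7·√2809 = 0.3·35 + 0.7·53 = 47.6
CE = (47.6)² = 2265.76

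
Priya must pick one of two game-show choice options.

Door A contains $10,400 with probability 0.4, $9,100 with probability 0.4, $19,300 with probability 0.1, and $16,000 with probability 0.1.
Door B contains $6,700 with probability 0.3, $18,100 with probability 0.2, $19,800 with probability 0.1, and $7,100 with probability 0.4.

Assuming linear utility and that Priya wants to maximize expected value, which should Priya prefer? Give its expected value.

Door A ($11,330)

Door A = 0.4 × 10400 + 0.4 × 9100 + 0.1 × 19300 + 0.1 × 16000 = 4160 + 3640 + 1930 + 1600 = 11330
Door B = 0.3 × 6700 + 0.2 × 18100 + 0.1 × 19800 + 0.4 × 7100 = 2010 + 3620 + 1980 + 2840 = 10450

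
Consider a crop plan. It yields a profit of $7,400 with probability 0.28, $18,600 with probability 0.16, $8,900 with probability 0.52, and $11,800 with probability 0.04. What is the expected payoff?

$10,148

EV = 0.28 × 7400 + 0.16 × 18600 + 0.52 × 8900 + 0.04 × 11800 = 2072 + 2976 + 4628 + 472 = 10148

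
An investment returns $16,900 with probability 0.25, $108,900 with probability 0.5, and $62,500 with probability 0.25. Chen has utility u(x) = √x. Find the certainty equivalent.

$67,600

E[u] = 0.25·√16900 + 0.5·√108900 + 0.25·√62500 = 0.25·130 + 0.5·330 + 0.25·250 = 260
CE = (260)² = 67600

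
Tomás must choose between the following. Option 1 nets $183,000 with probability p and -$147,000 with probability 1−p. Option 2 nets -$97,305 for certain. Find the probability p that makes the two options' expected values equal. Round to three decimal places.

p = 0.151

p·183000 + (1−p)·(-147000) = -97305
330000p − 147000 = -97305
p = (-97305 + 147000) / 330000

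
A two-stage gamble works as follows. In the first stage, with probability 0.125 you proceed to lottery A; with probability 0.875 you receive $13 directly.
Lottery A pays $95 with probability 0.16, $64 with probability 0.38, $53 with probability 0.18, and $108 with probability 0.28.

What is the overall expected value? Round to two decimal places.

EV(A) = 0.16 × 95 + 0.38 × 64 + 0.18 × 53 + 0.28 × 108 = 15.2 + 24.32 + 9.54 + 30.24 = 79.3
Branch B: 13 (certain)
Overall = 0.125 × 79.3 + 0.875 × 13 = 9.9125 + 11.375 = 21.2875

$21.29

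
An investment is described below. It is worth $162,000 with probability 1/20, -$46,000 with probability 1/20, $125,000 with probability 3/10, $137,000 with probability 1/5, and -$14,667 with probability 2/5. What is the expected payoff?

EV = 1/20 × 162000 + 1/20 × (-46000) + 3/10 × 125000 + 1/5 × 137000 + 2/5 × (-14667) = 8100 − 2300 + 37500 + 27400 − 5866.8 = 64833.2

$64,833.20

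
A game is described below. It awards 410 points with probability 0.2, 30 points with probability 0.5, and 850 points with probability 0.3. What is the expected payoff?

EV = 0.2 × 410 + 0.5 × 30 + 0.3 × 850 = 82 + 15 + 255 = 352

352 points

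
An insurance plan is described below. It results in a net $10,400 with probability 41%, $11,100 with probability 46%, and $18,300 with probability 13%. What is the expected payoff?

EV = 0.41 × 10400 + 0.46 × 11100 + 0.13 × 18300 = 4264 + 5106 + 2379 = 11749

$11,749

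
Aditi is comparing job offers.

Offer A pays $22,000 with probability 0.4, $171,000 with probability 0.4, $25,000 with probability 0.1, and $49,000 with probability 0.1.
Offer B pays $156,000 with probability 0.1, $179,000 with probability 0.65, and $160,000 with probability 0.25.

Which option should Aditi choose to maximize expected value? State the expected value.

Offer A = 0.4 × 22000 + 0.4 × 171000 + 0.1 × 25000 + 0.1 × 49000 = 8800 + 68400 + 2500 + 4900 = 84600
Offer B = 0.1 × 156000 + 0.65 × 179000 + 0.25 × 160000 = 15600 + 116350 + 40000 = 171950

Offer B ($171,950)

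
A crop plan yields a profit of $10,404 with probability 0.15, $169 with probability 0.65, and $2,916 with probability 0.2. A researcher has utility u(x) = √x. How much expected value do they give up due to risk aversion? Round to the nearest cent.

$1,059.95

E[u] = 0.15·√10404 + 0.65·√169 + 0.2·√2916 = 0.15·102 + 0.65·13 + 0.2·54 = 34.55
CE = (34.55)² = 1193.7025
Risk premium = EV − CE = 2253.65 − 1193.7025 = 1059.9475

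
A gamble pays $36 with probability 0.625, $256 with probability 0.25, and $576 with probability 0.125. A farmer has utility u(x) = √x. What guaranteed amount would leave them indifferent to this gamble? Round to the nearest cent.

E[u] = 0.625·√36 + 0.25·√256 + 0.125·√576 = 0.625·6 + 0.25·16 + 0.125·24 = 10.75
CE = (10.75)² = 115.5625

$115.56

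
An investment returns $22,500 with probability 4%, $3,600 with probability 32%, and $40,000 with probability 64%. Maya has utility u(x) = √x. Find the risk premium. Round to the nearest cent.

E[u] = 0.04·√22500 + 0.32·√3600 + 0.64·√40000 = 0.04·150 + 0.32·60 + 0.64·200 = 153.2
CE = (153.2)² = 23470.24
Risk premium = EV − CE = 27652 − 23470.24 = 4181.76

$4,181.76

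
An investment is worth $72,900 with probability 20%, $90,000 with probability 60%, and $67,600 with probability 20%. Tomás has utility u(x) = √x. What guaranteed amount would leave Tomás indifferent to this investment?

$81,796

E[u] = 0.2·√72900 + 0.6·√90000 + 0.2·√67600 = 0.2·270 + 0.6·300 + 0.2·260 = 286
CE = (286)² = 81796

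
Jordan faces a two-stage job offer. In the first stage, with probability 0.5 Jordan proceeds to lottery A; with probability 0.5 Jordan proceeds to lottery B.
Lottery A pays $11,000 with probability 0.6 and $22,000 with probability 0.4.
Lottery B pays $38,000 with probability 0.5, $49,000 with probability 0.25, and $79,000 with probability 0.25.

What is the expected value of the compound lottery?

$33,200

EV(A) = 0.6 × 11000 + 0.4 × 22000 = 6600 + 8800 = 15400
EV(B) = 0.5 × 38000 + 0.25 × 49000 + 0.25 × 79000 = 19000 + 12250 + 19750 = 51000
Overall = 0.5 × 15400 + 0.5 × 51000 = 7700 + 25500 = 33200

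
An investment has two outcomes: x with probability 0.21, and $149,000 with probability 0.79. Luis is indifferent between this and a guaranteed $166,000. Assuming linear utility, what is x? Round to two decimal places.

0.21·x + 0.79·149000 = 166000
0.21·x = 166000 − 117710 = 48290
x = 48290 / 0.21 = 229952.3810

x = $229,952.38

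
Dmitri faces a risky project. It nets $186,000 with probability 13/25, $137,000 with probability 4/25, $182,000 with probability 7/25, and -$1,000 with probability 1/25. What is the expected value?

$169,560

EV = 13/25 × 186000 + 4/25 × 137000 + 7/25 × 182000 + 1/25 × (-1000) = 96720 + 21920 + 50960 − 40 = 169560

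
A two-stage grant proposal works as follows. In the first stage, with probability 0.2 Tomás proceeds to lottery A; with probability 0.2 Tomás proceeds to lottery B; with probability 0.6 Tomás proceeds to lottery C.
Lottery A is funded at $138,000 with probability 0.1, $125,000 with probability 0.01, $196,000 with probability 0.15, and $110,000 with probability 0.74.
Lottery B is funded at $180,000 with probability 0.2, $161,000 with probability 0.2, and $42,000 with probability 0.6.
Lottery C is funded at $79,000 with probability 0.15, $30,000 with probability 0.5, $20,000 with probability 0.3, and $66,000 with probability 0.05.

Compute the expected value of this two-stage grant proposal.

EV(A) = 0.1 × 138000 + 0.01 × 125000 + 0.15 × 196000 + 0.74 × 110000 = 13800 + 1250 + 29400 + 81400 = 125850
EV(B) = 0.2 × 180000 + 0.2 × 161000 + 0.6 × 42000 = 36000 + 32200 + 25200 = 93400
EV(C) = 0.15 × 79000 + 0.5 × 30000 + 0.3 × 20000 + 0.05 × 66000 = 11850 + 15000 + 6000 + 3300 = 36150
Overall = 0.2 × 125850 + 0.2 × 93400 + 0.6 × 36150 = 25170 + 18680 + 21690 = 65540

$65,540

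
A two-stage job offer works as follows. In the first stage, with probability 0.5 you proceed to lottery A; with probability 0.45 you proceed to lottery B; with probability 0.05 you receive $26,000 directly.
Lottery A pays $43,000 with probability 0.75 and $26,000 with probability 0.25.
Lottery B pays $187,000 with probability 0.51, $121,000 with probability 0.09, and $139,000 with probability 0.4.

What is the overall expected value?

EV(A) = 0.75 × 43000 + 0.25 × 26000 = 32250 + 6500 = 38750
EV(B) = 0.51 × 187000 + 0.09 × 121000 + 0.4 × 139000 = 95370 + 10890 + 55600 = 161860
Branch C: 26000 (certain)
Overall = 0.5 × 38750 + 0.45 × 161860 + 0.05 × 26000 = 19375 + 72837 + 1300 = 93512

$93,512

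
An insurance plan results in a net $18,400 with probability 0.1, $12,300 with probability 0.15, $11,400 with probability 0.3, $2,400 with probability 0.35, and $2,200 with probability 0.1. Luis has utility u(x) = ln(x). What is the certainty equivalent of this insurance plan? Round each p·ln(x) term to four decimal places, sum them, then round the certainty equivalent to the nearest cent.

$5,947.34

E[u] = 0.1·ln(18400) + 0.15·ln(12300) + 0.3·ln(11400) + 0.35·ln(2400) + 0.1·ln(2200) = 0.9820 + 1.4126 + 2.8024 + 2.7241 + 0.7696 = 8.6907
CE = e^8.6907 ≈ 5947.34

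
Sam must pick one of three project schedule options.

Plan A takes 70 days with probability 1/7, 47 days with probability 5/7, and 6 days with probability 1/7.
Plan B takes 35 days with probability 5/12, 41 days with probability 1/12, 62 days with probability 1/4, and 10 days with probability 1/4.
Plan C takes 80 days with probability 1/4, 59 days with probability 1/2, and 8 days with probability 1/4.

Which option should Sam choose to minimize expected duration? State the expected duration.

Plan A = 1/7 × 70 + 5/7 × 47 + 1/7 × 6 = 10 + 33.5714 + 0.8571 = 44.4286
Plan B = 5/12 × 35 + 1/12 × 41 + 1/4 × 62 + 1/4 × 10 = 14.5833 + 3.4167 + 15.5 + 2.5 = 36
Plan C = 1/4 × 80 + 1/2 × 59 + 1/4 × 8 = 20 + 29.5 + 2 = 51.5

Plan B (36 days)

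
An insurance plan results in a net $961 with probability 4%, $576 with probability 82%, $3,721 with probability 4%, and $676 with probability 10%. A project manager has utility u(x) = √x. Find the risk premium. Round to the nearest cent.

E[u] = 0.04·√961 + 0.82·√576 + 0.04·√3721 + 0.1·√676 = 0.04·31 + 0.82·24 + 0.04·61 + 0.1·26 = 25.96
CE = (25.96)² = 673.9216
Risk premium = EV − CE = 727.2 − 673.9216 = 53.2784

$53.28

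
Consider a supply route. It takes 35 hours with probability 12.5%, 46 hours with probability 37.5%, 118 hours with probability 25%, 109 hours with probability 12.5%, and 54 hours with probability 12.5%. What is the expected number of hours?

71.5 hours

EV = 0.125 × 35 + 0.375 × 46 + 0.25 × 118 + 0.125 × 109 + 0.125 × 54 = 4.375 + 17.25 + 29.5 + 13.625 + 6.75 = 71.5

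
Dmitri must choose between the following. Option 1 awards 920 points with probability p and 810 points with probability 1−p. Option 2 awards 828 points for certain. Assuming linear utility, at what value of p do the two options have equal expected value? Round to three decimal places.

p = 0.164

p·920 + (1−p)·810 = 828
110p + 810 = 828
p = (828 − 810) / 110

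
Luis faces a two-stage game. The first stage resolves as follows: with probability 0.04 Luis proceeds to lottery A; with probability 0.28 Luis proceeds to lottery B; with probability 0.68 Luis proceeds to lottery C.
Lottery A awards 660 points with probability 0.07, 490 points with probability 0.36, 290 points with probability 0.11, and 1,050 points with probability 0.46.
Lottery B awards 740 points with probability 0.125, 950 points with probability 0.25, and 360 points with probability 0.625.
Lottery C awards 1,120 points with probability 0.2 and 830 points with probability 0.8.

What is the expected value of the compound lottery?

788.74 points

EV(A) = 0.07 × 660 + 0.36 × 490 + 0.11 × 290 + 0.46 × 1050 = 46.2 + 176.4 + 31.9 + 483 = 737.5
EV(B) = 0.125 × 740 + 0.25 × 950 + 0.625 × 360 = 92.5 + 237.5 + 225 = 555
EV(C) = 0.2 × 1120 + 0.8 × 830 = 224 + 664 = 888
Overall = 0.04 × 737.5 + 0.28 × 555 + 0.68 × 888 = 29.5 + 155.4 + 603.84 = 788.74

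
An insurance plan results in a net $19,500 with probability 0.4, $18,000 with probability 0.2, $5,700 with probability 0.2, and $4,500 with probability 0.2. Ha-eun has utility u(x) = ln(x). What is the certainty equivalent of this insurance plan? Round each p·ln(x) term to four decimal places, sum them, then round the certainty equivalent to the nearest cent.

$11,191.39

E[u] = 0.4·ln(19500) + 0.2·ln(18000) + 0.2·ln(5700) + 0.2·ln(4500) = 3.9513 + 1.9596 + 1.7296 + 1.6824 = 9.3229
CE = e^9.3229 ≈ 11191.39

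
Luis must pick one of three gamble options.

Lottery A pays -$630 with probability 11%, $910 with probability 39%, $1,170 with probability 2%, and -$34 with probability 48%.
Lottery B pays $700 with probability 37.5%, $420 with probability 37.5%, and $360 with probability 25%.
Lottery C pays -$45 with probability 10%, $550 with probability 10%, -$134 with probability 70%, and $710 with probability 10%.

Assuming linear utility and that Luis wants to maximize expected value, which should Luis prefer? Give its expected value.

Lottery B ($510)

Lottery A = 0.11 × (-630) + 0.39 × 910 + 0.02 × 1170 + 0.48 × (-34) = -69.3 + 354.9 + 23.4 − 16.32 = 292.68
Lottery B = 0.375 × 700 + 0.375 × 420 + 0.25 × 360 = 262.5 + 157.5 + 90 = 510
Lottery C = 0.1 × (-45) + 0.1 × 550 + 0.7 × (-134) + 0.1 × 710 = -4.5 + 55 − 93.8 + 71 = 27.7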